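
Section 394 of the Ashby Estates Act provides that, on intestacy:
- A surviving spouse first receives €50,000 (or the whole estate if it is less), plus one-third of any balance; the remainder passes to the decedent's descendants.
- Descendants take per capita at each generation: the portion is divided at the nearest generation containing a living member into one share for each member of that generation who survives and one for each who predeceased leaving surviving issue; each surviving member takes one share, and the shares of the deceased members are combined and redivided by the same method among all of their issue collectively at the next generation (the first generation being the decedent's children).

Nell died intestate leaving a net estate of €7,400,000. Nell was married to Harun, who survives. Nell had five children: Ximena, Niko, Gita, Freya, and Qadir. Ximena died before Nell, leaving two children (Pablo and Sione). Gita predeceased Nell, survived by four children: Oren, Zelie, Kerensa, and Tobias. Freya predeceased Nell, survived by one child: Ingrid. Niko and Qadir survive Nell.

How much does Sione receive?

Sione receives €420,000.

Harun first takes €50,000, leaving a balance of €7,350,000. Harun then takes one-third of the balance (€2,450,000), for a total of €2,500,000. The remaining €4,900,000 passes to the descendants.
The descendants' portion (€4,900,000) is divided at the children's generation into 5 shares of €980,000. Niko and Qadir each take €980,000. The 3 shares of the deceased (Ximena, Gita, and Freya) are combined into a pool of €2,940,000.
That pool (€2,940,000) is divided at the grandchildren's generation equally among Pablo, Sione, Oren, Zelie, Kerensa, Tobias, and Ingrid: €420,000 each.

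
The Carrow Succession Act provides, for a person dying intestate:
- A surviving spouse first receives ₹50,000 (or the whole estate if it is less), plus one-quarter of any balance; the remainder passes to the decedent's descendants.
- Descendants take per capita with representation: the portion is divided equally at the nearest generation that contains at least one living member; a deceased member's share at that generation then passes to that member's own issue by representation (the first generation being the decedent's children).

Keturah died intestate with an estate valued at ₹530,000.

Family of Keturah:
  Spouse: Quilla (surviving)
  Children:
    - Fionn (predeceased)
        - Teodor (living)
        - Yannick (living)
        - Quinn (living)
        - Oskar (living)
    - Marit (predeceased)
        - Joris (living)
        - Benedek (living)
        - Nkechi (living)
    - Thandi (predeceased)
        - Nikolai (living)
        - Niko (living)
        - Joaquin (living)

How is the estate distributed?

Quilla first takes ₹50,000, leaving a balance of ₹480,000. Quilla then takes one-quarter of the balance (₹120,000), for a total of ₹170,000. The remaining ₹360,000 passes to the descendants.
No child survives, so the initial division is made at the grandchildren's generation.
The descendants' portion (₹360,000) is divided into 10 shares of ₹36,000: Teodor, Yannick, Quinn, Oskar, Joris, Benedek, Nkechi, Nikolai, Niko, and Joaquin each take ₹36,000.

Quilla: ₹170,000; Teodor: ₹36,000; Yannick: ₹36,000; Quinn: ₹36,000; Oskar: ₹36,000; Joris: ₹36,000; Benedek: ₹36,000; Nkechi: ₹36,000; Nikolai: ₹36,000; Niko: ₹36,000; Joaquin: ₹36,000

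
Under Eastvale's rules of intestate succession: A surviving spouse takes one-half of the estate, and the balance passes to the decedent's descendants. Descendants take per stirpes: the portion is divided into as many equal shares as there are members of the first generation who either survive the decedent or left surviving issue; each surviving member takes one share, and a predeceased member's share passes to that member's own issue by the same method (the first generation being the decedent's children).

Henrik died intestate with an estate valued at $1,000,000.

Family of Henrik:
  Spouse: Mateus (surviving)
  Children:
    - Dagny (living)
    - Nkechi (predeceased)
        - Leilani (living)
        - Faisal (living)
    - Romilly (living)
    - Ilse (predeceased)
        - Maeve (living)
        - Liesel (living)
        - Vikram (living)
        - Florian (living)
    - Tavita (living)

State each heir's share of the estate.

Mateus: $500,000; Dagny: $100,000; Leilani: $50,000; Faisal: $50,000; Romilly: $100,000; Maeve: $25,000; Liesel: $25,000; Vikram: $25,000; Florian: $25,000; Tavita: $100,000

Mateus takes one-half of $1,000,000 = $500,000. The remaining $500,000 passes to the descendants.
The descendants' portion ($500,000) is divided into 5 shares of $100,000: Dagny, Romilly, and Tavita each take $100,000; Nkechi's $100,000 share passes to Nkechi's issue; Ilse's $100,000 share passes to Ilse's issue.
Nkechi's share ($100,000) is divided into 2 shares of $50,000: Leilani and Faisal each take $50,000.
Ilse's share ($100,000) is divided into 4 shares of $25,000: Maeve, Liesel, Vikram, and Florian each take $25,000.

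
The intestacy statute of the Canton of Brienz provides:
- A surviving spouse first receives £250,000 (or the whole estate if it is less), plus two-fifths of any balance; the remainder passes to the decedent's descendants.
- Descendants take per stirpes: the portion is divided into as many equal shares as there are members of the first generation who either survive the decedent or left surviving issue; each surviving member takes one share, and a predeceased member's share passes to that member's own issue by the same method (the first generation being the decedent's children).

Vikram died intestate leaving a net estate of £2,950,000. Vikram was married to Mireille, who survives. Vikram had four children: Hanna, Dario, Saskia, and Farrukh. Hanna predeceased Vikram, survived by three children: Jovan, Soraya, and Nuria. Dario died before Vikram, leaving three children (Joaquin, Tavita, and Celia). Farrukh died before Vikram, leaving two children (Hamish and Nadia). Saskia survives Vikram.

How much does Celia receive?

Mireille first takes £250,000, leaving a balance of £2,700,000. Mireille then takes two-fifths of the balance (£1,080,000), for a total of £1,330,000. The remaining £1,620,000 passes to the descendants.
The descendants' portion (£1,620,000) is divided into 4 shares of £405,000: Saskia takes £405,000; Hanna's £405,000 share passes to Hanna's issue; Dario's £405,000 share passes to Dario's issue; Farrukh's £405,000 share passes to Farrukh's issue.
Hanna's share (£405,000) is divided into 3 shares of £135,000: Jovan, Soraya, and Nuria each take £135,000.
Dario's share (£405,000) is divided into 3 shares of £135,000: Joaquin, Tavita, and Celia each take £135,000.
Farrukh's share (£405,000) is divided into 2 shares of £202,500: Hamish and Nadia each take £202,500.

Celia receives £135,000.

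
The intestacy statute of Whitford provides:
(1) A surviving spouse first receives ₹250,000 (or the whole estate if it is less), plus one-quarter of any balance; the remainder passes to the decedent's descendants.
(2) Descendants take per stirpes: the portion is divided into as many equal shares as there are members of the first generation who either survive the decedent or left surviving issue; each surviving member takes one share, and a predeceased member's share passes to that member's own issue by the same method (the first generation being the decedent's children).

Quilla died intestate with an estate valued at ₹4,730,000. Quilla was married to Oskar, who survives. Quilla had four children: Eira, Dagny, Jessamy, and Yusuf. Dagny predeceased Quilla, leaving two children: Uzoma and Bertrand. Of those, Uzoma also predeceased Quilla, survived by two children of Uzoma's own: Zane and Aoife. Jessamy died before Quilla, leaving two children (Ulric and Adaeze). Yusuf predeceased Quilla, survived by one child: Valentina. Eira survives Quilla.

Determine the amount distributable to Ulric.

Ulric receives ₹420,000.

Oskar first takes ₹250,000, leaving a balance of ₹4,480,000. Oskar then takes one-quarter of the balance (₹1,120,000), for a total of ₹1,370,000. The remaining ₹3,360,000 passes to the descendants.
The descendants' portion (₹3,360,000) is divided into 4 shares of ₹840,000: Eira takes ₹840,000; Dagny's ₹840,000 share passes to Dagny's issue; Jessamy's ₹840,000 share passes to Jessamy's issue; Yusuf's ₹840,000 share passes to Yusuf's issue.
Dagny's share (₹840,000) is divided into 2 shares of ₹420,000: Bertrand takes ₹420,000; Uzoma's ₹420,000 share passes to Uzoma's issue.
Uzoma's share (₹420,000) is divided into 2 shares of ₹210,000: Zane and Aoife each take ₹210,000.
Jessamy's share (₹840,000) is divided into 2 shares of ₹420,000: Ulric and Adaeze each take ₹420,000.
Yusuf's share (₹840,000) passes entirely to Valentina.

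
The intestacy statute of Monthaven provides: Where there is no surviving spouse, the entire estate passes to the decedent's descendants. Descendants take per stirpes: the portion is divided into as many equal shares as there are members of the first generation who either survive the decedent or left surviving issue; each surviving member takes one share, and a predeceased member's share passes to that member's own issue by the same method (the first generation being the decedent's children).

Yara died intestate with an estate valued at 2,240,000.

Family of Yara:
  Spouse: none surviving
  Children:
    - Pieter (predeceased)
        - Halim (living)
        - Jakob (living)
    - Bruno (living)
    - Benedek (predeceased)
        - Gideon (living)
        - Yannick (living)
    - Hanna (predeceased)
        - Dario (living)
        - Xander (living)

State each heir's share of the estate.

The entire 2,240,000 passes to the descendants.
That amount (2,240,000) is divided into 4 shares of 560,000: Bruno takes 560,000; Pieter's 560,000 share passes to Pieter's issue; Benedek's 560,000 share passes to Benedek's issue; Hanna's 560,000 share passes to Hanna's issue.
Pieter's share (560,000) is divided into 2 shares of 280,000: Halim and Jakob each take 280,000.
Benedek's share (560,000) is divided into 2 shares of 280,000: Gideon and Yannick each take 280,000.
Hanna's share (560,000) is divided into 2 shares of 280,000: Dario and Xander each take 280,000.

Halim: 280,000; Jakob: 280,000; Bruno: 560,000; Gideon: 280,000; Yannick: 280,000; Dario: 280,000; Xander: 280,000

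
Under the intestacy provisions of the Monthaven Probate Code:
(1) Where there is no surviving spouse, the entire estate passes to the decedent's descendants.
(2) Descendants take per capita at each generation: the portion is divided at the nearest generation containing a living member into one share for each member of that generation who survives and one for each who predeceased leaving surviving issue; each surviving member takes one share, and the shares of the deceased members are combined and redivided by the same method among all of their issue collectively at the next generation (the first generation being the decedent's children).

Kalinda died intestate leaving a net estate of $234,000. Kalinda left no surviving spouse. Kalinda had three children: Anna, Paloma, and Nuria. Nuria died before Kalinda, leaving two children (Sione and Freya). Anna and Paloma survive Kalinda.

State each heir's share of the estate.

Anna: $78,000; Paloma: $78,000; Sione: $39,000; Freya: $39,000

The entire $234,000 passes to the descendants.
That amount ($234,000) is divided at the children's generation into 3 shares of $78,000. Anna and Paloma each take $78,000. The remaining share for the deceased Nuria ($78,000) is carried to the next generation.
That pool ($78,000) is divided at the grandchildren's generation equally among Sione and Freya: $39,000 each.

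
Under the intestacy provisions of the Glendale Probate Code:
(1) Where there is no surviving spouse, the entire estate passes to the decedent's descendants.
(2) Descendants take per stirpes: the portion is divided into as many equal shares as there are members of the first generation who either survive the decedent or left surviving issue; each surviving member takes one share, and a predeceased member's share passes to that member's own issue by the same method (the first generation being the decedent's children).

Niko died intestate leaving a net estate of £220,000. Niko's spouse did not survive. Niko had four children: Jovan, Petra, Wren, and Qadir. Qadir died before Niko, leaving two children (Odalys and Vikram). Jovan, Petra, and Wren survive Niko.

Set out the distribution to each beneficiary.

The entire £220,000 passes to the descendants.
That amount (£220,000) is divided into 4 shares of £55,000: Jovan, Petra, and Wren each take £55,000; Qadir's £55,000 share passes to Qadir's issue.
Qadir's share (£55,000) is divided into 2 shares of £27,500: Odalys and Vikram each take £27,500.

Jovan: £55,000; Petra: £55,000; Wren: £55,000; Odalys: £27,500; Vikram: £27,500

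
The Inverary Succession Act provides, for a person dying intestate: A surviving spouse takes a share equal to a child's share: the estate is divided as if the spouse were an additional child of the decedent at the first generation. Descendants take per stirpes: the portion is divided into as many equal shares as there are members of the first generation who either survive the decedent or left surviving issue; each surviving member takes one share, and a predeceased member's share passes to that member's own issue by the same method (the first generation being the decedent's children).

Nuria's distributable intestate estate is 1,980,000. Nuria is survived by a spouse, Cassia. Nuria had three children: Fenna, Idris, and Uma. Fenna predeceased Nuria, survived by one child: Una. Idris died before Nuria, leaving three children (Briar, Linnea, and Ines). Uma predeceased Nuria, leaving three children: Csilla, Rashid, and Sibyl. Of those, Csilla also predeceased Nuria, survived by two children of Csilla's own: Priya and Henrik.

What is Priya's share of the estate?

The spouse counts as an additional share at the children's level, so there are 4 primary shares of 495,000. Cassia takes one such share (495,000).
The children's combined portion (1,485,000) is divided into 3 shares of 495,000: Fenna's 495,000 share passes to Fenna's issue; Idris's 495,000 share passes to Idris's issue; Uma's 495,000 share passes to Uma's issue.
Fenna's share (495,000) passes entirely to Una.
Idris's share (495,000) is divided into 3 shares of 165,000: Briar, Linnea, and Ines each take 165,000.
Uma's share (495,000) is divided into 3 shares of 165,000: Rashid and Sibyl each take 165,000; Csilla's 165,000 share passes to Csilla's issue.
Csilla's share (165,000) is divided into 2 shares of 82,500: Priya and Henrik each take 82,500.

Priya receives 82,500.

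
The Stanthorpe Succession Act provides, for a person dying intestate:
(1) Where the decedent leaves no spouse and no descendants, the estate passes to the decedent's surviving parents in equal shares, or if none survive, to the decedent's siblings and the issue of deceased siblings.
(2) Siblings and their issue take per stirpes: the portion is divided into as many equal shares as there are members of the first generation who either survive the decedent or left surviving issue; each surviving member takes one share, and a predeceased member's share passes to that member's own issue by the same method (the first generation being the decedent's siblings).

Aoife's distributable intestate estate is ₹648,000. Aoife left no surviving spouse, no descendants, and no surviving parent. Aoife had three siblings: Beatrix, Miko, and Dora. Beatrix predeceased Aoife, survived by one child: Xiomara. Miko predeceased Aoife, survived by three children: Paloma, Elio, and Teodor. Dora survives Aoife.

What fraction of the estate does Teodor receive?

The entire ₹648,000 passes to the siblings and their issue.
That amount (₹648,000) is divided into 3 shares of ₹216,000: Dora takes ₹216,000; Beatrix's ₹216,000 share passes to Beatrix's issue; Miko's ₹216,000 share passes to Miko's issue.
Beatrix's share (₹216,000) passes entirely to Xiomara.
Miko's share (₹216,000) is divided into 3 shares of ₹72,000: Paloma, Elio, and Teodor each take ₹72,000.

Teodor receives 1/9 of the estate.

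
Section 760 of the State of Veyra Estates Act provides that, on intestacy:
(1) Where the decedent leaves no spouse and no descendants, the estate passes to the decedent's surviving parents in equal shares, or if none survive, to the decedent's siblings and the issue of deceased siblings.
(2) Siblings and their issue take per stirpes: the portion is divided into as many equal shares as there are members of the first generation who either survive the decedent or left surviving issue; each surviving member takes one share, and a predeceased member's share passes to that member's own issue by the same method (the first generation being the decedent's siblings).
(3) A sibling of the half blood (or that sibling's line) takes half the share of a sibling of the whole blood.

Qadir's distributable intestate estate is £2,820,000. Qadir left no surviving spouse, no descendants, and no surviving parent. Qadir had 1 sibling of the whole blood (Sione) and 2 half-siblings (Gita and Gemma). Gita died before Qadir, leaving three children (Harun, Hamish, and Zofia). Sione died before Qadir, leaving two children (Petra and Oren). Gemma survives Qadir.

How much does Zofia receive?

Zofia receives £235,000.

The entire £2,820,000 passes to the siblings and their issue.
Counting each half-blood sibling's line as half a unit, there are 2 units in £2,820,000, so one unit is £1,410,000. Whole-blood lines (Sione) take £1,410,000 each; half-blood lines (Gita and Gemma) take £705,000 each.
Gita's share (£705,000) is divided into 3 shares of £235,000: Harun, Hamish, and Zofia each take £235,000.
Sione's share (£1,410,000) is divided into 2 shares of £705,000: Petra and Oren each take £705,000.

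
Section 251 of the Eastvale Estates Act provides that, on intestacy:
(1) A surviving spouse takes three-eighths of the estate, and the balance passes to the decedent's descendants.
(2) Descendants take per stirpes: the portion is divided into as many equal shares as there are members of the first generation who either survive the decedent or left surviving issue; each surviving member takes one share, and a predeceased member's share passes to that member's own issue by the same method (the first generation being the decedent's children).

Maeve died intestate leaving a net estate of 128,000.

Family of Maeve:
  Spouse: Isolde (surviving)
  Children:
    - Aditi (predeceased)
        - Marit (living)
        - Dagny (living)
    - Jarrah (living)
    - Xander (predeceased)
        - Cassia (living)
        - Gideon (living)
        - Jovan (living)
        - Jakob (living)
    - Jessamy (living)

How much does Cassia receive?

Cassia receives 5,000.

Isolde takes three-eighths of 128,000 = 48,000. The remaining 80,000 passes to the descendants.
The descendants' portion (80,000) is divided into 4 shares of 20,000: Jarrah and Jessamy each take 20,000; Aditi's 20,000 share passes to Aditi's issue; Xander's 20,000 share passes to Xander's issue.
Aditi's share (20,000) is divided into 2 shares of 10,000: Marit and Dagny each take 10,000.
Xander's share (20,000) is divided into 4 shares of 5,000: Cassia, Gideon, Jovan, and Jakob each take 5,000.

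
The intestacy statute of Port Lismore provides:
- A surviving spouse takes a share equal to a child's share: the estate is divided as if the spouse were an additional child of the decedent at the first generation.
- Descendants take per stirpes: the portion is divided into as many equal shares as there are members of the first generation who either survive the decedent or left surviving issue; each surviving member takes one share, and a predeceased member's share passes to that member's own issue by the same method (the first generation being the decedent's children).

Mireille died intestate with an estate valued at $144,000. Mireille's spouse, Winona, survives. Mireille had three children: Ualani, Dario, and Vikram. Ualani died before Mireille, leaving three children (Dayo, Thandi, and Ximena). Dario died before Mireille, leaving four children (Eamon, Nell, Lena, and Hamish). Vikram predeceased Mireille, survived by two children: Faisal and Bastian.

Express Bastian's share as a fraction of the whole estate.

Bastian receives 1/8 of the estate.

The spouse counts as an additional share at the children's level, so there are 4 primary shares of $36,000. Winona takes one such share ($36,000).
The children's combined portion ($108,000) is divided into 3 shares of $36,000: Ualani's $36,000 share passes to Ualani's issue; Dario's $36,000 share passes to Dario's issue; Vikram's $36,000 share passes to Vikram's issue.
Ualani's share ($36,000) is divided into 3 shares of $12,000: Dayo, Thandi, and Ximena each take $12,000.
Dario's share ($36,000) is divided into 4 shares of $9,000: Eamon, Nell, Lena, and Hamish each take $9,000.
Vikram's share ($36,000) is divided into 2 shares of $18,000: Faisal and Bastian each take $18,000.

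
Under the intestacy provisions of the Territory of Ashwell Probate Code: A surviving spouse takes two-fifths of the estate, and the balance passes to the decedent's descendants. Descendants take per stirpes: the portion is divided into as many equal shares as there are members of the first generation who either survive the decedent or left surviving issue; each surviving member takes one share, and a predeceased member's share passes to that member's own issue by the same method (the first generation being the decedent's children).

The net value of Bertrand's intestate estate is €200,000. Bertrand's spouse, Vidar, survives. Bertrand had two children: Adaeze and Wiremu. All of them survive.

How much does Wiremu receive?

Wiremu receives €60,000.

Vidar takes two-fifths of €200,000 = €80,000. The remaining €120,000 passes to the descendants.
The descendants' portion (€120,000) is divided into 2 shares of €60,000: Adaeze and Wiremu each take €60,000.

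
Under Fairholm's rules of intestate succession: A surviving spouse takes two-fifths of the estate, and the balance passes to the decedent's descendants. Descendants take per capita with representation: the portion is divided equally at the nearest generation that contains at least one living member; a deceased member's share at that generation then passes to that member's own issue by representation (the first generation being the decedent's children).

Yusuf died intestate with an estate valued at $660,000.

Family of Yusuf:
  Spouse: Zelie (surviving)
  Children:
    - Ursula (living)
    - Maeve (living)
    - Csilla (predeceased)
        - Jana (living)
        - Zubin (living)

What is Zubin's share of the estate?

Zubin receives $66,000.

Zelie takes two-fifths of $660,000 = $264,000. The remaining $396,000 passes to the descendants.
The descendants' portion ($396,000) is divided into 3 shares of $132,000: Ursula and Maeve each take $132,000; Csilla's $132,000 share passes to Csilla's issue.
Csilla's share ($132,000) is divided into 2 shares of $66,000: Jana and Zubin each take $66,000.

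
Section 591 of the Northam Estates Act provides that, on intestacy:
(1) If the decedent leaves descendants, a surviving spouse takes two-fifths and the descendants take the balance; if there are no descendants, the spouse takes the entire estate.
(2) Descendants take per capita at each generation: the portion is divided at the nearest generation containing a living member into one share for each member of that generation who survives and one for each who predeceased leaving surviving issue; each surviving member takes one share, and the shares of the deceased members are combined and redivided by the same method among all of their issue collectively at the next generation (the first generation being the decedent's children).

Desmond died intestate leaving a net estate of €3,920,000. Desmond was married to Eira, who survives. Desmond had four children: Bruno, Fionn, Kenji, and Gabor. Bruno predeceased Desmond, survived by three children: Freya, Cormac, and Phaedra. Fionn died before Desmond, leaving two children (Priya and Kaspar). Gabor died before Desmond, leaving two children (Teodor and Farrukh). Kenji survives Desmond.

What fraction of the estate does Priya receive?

Priya receives 9/140 of the estate.

Eira takes two-fifths of €3,920,000 = €1,568,000. The remaining €2,352,000 passes to the descendants.
The descendants' portion (€2,352,000) is divided at the children's generation into 4 shares of €588,000. Kenji takes €588,000. The 3 shares of the deceased (Bruno, Fionn, and Gabor) are combined into a pool of €1,764,000.
That pool (€1,764,000) is divided at the grandchildren's generation equally among Freya, Cormac, Phaedra, Priya, Kaspar, Teodor, and Farrukh: €252,000 each.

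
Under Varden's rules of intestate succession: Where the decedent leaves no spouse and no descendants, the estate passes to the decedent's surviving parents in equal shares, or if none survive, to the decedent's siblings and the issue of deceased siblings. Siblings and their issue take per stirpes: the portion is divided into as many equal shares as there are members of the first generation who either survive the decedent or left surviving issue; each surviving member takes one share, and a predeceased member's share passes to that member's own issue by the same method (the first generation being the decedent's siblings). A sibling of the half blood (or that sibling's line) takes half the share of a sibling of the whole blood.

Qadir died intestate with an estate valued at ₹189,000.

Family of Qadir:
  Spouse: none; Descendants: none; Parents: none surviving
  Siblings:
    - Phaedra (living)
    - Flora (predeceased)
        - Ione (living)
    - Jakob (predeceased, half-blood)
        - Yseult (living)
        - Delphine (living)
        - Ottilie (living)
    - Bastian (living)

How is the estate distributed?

Phaedra: ₹54,000; Ione: ₹54,000; Yseult: ₹9,000; Delphine: ₹9,000; Ottilie: ₹9,000; Bastian: ₹54,000

The entire ₹189,000 passes to the siblings and their issue.
Counting each half-blood sibling's line as half a unit, there are 7/2 units in ₹189,000, so one unit is ₹54,000. Whole-blood lines (Phaedra, Flora, and Bastian) take ₹54,000 each; half-blood lines (Jakob) take ₹27,000 each.
Flora's share (₹54,000) passes entirely to Ione.
Jakob's share (₹27,000) is divided into 3 shares of ₹9,000: Yseult, Delphine, and Ottilie each take ₹9,000.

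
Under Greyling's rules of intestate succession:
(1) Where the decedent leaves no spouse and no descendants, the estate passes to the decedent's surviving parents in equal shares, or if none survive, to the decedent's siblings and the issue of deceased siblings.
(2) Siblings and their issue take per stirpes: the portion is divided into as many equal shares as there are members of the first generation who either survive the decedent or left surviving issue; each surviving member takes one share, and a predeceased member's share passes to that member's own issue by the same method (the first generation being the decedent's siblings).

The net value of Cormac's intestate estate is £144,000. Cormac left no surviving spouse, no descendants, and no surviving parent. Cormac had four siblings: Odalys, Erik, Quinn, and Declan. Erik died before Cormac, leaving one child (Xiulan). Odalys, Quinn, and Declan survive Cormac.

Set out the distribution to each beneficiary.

Odalys: £36,000; Xiulan: £36,000; Quinn: £36,000; Declan: £36,000

The entire £144,000 passes to the siblings and their issue.
That amount (£144,000) is divided into 4 shares of £36,000: Odalys, Quinn, and Declan each take £36,000; Erik's £36,000 share passes to Erik's issue.
Erik's share (£36,000) passes entirely to Xiulan.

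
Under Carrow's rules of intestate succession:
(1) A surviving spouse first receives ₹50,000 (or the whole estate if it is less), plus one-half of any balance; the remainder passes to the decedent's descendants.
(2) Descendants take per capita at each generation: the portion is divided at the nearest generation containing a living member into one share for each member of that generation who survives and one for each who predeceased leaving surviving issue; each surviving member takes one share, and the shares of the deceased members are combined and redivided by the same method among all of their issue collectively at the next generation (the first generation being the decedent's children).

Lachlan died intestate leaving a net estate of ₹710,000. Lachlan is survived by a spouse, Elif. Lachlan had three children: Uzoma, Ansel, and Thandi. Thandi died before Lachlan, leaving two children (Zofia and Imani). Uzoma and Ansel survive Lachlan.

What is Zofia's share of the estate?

Zofia receives ₹55,000.

Elif first takes ₹50,000, leaving a balance of ₹660,000. Elif then takes one-half of the balance (₹330,000), for a total of ₹380,000. The remaining ₹330,000 passes to the descendants.
The descendants' portion (₹330,000) is divided at the children's generation into 3 shares of ₹110,000. Uzoma and Ansel each take ₹110,000. The remaining share for the deceased Thandi (₹110,000) is carried to the next generation.
That pool (₹110,000) is divided at the grandchildren's generation equally among Zofia and Imani: ₹55,000 each.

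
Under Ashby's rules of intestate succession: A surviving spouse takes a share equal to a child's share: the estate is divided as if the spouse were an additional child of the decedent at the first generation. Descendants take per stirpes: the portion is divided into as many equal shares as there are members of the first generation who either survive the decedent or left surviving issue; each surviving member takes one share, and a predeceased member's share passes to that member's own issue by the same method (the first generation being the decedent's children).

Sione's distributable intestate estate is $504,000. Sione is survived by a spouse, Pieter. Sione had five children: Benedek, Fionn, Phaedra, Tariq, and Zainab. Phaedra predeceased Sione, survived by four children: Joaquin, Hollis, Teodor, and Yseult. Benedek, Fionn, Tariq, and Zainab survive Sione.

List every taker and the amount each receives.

Pieter: $84,000; Benedek: $84,000; Fionn: $84,000; Joaquin: $21,000; Hollis: $21,000; Teodor: $21,000; Yseult: $21,000; Tariq: $84,000; Zainab: $84,000

The spouse counts as an additional share at the children's level, so there are 6 primary shares of $84,000. Pieter takes one such share ($84,000).
The children's combined portion ($420,000) is divided into 5 shares of $84,000: Benedek, Fionn, Tariq, and Zainab each take $84,000; Phaedra's $84,000 share passes to Phaedra's issue.
Phaedra's share ($84,000) is divided into 4 shares of $21,000: Joaquin, Hollis, Teodor, and Yseult each take $21,000.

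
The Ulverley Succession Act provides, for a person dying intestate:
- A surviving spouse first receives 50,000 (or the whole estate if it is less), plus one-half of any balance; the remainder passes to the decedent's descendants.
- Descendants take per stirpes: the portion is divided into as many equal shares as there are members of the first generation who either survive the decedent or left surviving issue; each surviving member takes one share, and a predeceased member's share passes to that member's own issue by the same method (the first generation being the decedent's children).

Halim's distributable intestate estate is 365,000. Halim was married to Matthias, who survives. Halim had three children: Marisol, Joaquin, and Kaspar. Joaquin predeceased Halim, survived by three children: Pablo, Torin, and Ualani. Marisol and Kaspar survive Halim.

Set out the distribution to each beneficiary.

Matthias first takes 50,000, leaving a balance of 315,000. Matthias then takes one-half of the balance (157,500), for a total of 207,500. The remaining 157,500 passes to the descendants.
The descendants' portion (157,500) is divided into 3 shares of 52,500: Marisol and Kaspar each take 52,500; Joaquin's 52,500 share passes to Joaquin's issue.
Joaquin's share (52,500) is divided into 3 shares of 17,500: Pablo, Torin, and Ualani each take 17,500.

Matthias: 207,500; Marisol: 52,500; Pablo: 17,500; Torin: 17,500; Ualani: 17,500; Kaspar: 52,500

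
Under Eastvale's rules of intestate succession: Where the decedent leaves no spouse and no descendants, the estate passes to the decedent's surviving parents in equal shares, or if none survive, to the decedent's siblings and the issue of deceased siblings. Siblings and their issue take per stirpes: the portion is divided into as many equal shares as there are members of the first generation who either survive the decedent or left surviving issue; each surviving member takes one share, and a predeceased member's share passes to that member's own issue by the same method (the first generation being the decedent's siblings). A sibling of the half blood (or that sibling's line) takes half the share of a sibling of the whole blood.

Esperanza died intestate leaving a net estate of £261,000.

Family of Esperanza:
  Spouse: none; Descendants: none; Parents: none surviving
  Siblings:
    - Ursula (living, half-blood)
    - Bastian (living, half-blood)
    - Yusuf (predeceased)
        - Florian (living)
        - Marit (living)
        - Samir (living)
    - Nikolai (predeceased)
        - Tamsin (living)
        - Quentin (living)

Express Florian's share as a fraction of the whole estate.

The entire £261,000 passes to the siblings and their issue.
Counting each half-blood sibling's line as half a unit, there are 3 units in £261,000, so one unit is £87,000. Whole-blood lines (Yusuf and Nikolai) take £87,000 each; half-blood lines (Ursula and Bastian) take £43,500 each.
Yusuf's share (£87,000) is divided into 3 shares of £29,000: Florian, Marit, and Samir each take £29,000.
Nikolai's share (£87,000) is divided into 2 shares of £43,500: Tamsin and Quentin each take £43,500.

Florian receives 1/9 of the estate.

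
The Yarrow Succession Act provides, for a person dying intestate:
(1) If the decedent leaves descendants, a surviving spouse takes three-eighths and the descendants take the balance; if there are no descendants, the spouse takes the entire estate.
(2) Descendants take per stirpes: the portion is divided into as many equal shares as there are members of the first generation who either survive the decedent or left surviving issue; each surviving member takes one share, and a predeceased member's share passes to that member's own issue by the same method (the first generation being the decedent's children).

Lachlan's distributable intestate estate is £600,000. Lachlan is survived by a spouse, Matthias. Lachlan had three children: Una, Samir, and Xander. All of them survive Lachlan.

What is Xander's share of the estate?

Xander receives £125,000.

Matthias takes three-eighths of £600,000 = £225,000. The remaining £375,000 passes to the descendants.
The descendants' portion (£375,000) is divided into 3 shares of £125,000: Una, Samir, and Xander each take £125,000.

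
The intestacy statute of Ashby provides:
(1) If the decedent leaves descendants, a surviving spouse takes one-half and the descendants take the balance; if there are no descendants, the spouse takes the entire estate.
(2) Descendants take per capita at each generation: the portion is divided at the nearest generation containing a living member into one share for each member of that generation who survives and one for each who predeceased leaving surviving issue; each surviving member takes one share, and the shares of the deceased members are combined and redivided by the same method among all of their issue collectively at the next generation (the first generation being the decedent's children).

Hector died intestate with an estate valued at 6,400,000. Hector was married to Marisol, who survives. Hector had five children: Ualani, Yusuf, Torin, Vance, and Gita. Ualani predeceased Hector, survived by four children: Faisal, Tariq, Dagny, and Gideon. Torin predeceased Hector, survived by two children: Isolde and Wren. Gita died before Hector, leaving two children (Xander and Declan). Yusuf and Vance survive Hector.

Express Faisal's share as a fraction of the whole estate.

Marisol takes one-half of 6,400,000 = 3,200,000. The remaining 3,200,000 passes to the descendants.
The descendants' portion (3,200,000) is divided at the children's generation into 5 shares of 640,000. Yusuf and Vance each take 640,000. The 3 shares of the deceased (Ualani, Torin, and Gita) are combined into a pool of 1,920,000.
That pool (1,920,000) is divided at the grandchildren's generation equally among Faisal, Tariq, Dagny, Gideon, Isolde, Wren, Xander, and Declan: 240,000 each.

Faisal receives 3/80 of the estate.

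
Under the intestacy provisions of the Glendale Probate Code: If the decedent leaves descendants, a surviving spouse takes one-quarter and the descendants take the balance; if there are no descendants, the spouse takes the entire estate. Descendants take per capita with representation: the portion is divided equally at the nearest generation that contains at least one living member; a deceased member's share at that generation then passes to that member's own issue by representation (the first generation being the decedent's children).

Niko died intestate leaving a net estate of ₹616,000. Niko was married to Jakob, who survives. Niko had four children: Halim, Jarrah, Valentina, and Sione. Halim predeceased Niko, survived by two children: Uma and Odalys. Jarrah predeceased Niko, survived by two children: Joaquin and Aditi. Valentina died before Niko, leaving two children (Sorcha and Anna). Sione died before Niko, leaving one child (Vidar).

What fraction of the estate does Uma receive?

Uma receives 3/28 of the estate.

Jakob takes one-quarter of ₹616,000 = ₹154,000. The remaining ₹462,000 passes to the descendants.
No child survives, so the initial division is made at the grandchildren's generation.
The descendants' portion (₹462,000) is divided into 7 shares of ₹66,000: Uma, Odalys, Joaquin, Aditi, Sorcha, Anna, and Vidar each take ₹66,000.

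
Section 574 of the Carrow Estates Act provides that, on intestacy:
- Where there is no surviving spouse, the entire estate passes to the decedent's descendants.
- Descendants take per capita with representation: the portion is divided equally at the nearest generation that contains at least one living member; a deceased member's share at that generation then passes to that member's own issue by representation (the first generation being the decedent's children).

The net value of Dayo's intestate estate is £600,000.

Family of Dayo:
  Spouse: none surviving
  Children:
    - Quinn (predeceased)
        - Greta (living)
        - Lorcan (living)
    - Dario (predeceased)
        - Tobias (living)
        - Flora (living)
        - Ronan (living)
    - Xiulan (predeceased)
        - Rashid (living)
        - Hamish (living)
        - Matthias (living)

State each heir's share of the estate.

The entire £600,000 passes to the descendants.
No child survives, so the initial division is made at the grandchildren's generation.
That amount (£600,000) is divided into 8 shares of £75,000: Greta, Lorcan, Tobias, Flora, Ronan, Rashid, Hamish, and Matthias each take £75,000.

Greta: £75,000; Lorcan: £75,000; Tobias: £75,000; Flora: £75,000; Ronan: £75,000; Rashid: £75,000; Hamish: £75,000; Matthias: £75,000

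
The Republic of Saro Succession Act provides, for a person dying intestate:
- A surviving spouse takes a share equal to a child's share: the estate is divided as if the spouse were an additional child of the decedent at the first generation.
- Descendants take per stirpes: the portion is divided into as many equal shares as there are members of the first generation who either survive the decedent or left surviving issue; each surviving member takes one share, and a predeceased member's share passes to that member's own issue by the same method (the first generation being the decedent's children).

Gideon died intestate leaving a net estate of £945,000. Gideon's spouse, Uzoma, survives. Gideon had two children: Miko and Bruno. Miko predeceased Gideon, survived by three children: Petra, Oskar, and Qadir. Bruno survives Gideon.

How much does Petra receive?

Petra receives £105,000.

The spouse counts as an additional share at the children's level, so there are 3 primary shares of £315,000. Uzoma takes one such share (£315,000).
The children's combined portion (£630,000) is divided into 2 shares of £315,000: Bruno takes £315,000; Miko's £315,000 share passes to Miko's issue.
Miko's share (£315,000) is divided into 3 shares of £105,000: Petra, Oskar, and Qadir each take £105,000.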